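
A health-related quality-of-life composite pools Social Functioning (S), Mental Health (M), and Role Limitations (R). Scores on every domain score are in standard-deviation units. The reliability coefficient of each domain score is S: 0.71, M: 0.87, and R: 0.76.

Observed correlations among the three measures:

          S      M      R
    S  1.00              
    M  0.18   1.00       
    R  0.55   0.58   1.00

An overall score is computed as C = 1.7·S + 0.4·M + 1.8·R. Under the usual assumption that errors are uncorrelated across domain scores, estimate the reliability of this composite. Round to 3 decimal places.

0.848

Var(C) = 1.7² + 0.4² + 1.8² + 2·[0.68·0.18 + 3.06·0.55 + 0.72·0.58] = 6.29 + 4.446 = 10.736.
Under uncorrelated errors the observed covariances equal the true-score covariances, so only the own-variance terms attenuate.
True-score variance = [1.7²·0.71 + 0.4²·0.87 + 1.8²·0.76] + 4.446 = 4.6535 + 4.446 = 9.0995.
Reliability = 9.0995 / 10.736 = 0.848.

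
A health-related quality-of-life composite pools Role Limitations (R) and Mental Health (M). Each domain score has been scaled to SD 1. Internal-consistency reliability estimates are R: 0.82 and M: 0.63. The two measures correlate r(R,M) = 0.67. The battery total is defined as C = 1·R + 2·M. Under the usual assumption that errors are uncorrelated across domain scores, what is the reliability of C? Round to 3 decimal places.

Var(C) = 1 + 2² + 2·[2·0.67] = 5 + 2.68 = 7.68.
Because errors are independent across components, Cov(Tᵢ,Tⱼ) = Cov(Xᵢ,Xⱼ); the off-diagonal part of the true-score variance is the same as above.
True-score variance = [0.82 + 2²·0.63] + 2.68 = 3.34 + 2.68 = 6.02.
Reliability = 6.02 / 7.68 = 0.784.

0.784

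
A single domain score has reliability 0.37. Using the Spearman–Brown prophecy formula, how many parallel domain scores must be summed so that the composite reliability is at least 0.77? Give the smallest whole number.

k ≥ ρ*(1−ρ₁)/(ρ₁(1−ρ*)) = 0.77·0.63 / (0.37·0.23) = 5.700.
Smallest integer k = 6.

6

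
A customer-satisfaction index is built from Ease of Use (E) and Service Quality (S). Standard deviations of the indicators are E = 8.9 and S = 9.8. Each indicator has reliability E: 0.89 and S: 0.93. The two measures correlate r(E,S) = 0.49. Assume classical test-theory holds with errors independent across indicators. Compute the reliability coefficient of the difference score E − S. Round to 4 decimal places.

0.8281

Var(E−S) = 8.9² + 9.8² − 2·8.9·9.8·0.49 = 175.25 − 85.4756 = 89.7744.
Under uncorrelated errors the observed covariances equal the true-score covariances, so only the own-variance terms attenuate.
True-score variance = [8.9²·0.89 + 9.8²·0.93] − 85.4756 = 159.814 − 85.4756 = 74.3385.
Reliability = 74.3385 / 89.7744 = 0.8281.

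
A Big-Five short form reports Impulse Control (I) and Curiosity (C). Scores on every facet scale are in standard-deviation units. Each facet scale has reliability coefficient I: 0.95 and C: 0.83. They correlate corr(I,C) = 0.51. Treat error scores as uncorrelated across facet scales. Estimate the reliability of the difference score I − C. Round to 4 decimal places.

Var(I−C) = 1 + 1 − 2·0.51 = 2 − 1.02 = 0.98.
Because errors are independent across components, Cov(Tᵢ,Tⱼ) = Cov(Xᵢ,Xⱼ); the off-diagonal part of the true-score variance is the same as above.
True-score variance = [0.95 + 0.83] − 1.02 = 1.78 − 1.02 = 0.76.
Reliability = 0.76 / 0.98 = 0.7755.

0.7755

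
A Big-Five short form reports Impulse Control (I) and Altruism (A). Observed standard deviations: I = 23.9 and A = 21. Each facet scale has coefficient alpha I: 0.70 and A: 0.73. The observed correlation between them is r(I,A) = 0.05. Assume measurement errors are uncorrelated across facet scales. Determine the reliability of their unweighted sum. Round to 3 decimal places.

Var(I+A) = 23.9² + 21² + 2·[23.9·21·0.05] = 1012.21 + 50.19 = 1062.4.
Because errors are independent across components, Cov(Tᵢ,Tⱼ) = Cov(Xᵢ,Xⱼ); the off-diagonal part of the true-score variance is the same as above.
True-score variance = [23.9²·0.70 + 21²·0.73] + 50.19 = 721.777 + 50.19 = 771.967.
Reliability = 771.967 / 1062.4 = 0.727.

0.727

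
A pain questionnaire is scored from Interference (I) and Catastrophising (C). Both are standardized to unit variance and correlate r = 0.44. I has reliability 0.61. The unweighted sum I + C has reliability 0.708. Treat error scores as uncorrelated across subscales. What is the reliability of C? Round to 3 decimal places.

Var(I+C) = 2 + 2·0.44 = 2.880.
True-score variance = ρ_I + ρ_C + 2·0.44, so 0.708 = (0.61 + ρ_C + 0.88) / 2.880.
ρ_C = 0.708·2.880 − 0.61 − 0.88 = 0.549.

0.549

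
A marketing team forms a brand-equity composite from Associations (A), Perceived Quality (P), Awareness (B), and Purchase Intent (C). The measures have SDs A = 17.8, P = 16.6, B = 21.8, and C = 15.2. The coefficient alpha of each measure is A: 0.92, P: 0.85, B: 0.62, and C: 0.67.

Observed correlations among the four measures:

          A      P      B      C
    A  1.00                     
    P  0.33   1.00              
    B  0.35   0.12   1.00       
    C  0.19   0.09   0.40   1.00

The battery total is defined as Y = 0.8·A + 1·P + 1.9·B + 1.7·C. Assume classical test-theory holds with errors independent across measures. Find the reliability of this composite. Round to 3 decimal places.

0.801

Var(Y) = 0.8²·17.8² + 16.6² + 1.9²·21.8² + 1.7²·15.2² + 2·[0.8·17.8·16.6·0.33 + 1.52·17.8·21.8·0.35 + 1.36·17.8·15.2·0.19 + 1.9·16.6·21.8·0.12 + 1.7·16.6·15.2·0.09 + 3.23·21.8·15.2·0.40] = 2861.66 + 1807.17 = 4668.83.
Under uncorrelated errors the observed covariances equal the true-score covariances, so only the own-variance terms attenuate.
True-score variance = [0.8²·17.8²·0.92 + 16.6²·0.85 + 1.9²·21.8²·0.62 + 1.7²·15.2²·0.67] + 1807.17 = 1931.83 + 1807.17 = 3739.
Reliability = 3739 / 4668.83 = 0.801.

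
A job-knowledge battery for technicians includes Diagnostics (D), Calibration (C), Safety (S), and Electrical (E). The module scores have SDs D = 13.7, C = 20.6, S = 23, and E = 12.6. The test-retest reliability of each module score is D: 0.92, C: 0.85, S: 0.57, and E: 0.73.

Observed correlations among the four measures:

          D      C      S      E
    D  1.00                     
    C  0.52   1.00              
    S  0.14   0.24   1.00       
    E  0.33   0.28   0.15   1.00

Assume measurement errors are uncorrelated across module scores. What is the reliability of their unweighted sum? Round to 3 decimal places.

Var(D+C+S+E) = 13.7² + 20.6² + 23² + 12.6² + 2·[13.7·20.6·0.52 + 13.7·23·0.14 + 13.7·12.6·0.33 + 20.6·23·0.24 + 20.6·12.6·0.28 + 23·12.6·0.15] = 1299.81 + 955.384 = 2255.19.
Under uncorrelated errors the observed covariances equal the true-score covariances, so only the own-variance terms attenuate.
True-score variance = [13.7²·0.92 + 20.6²·0.85 + 23²·0.57 + 12.6²·0.73] + 955.384 = 950.806 + 955.384 = 1906.19.
Reliability = 1906.19 / 2255.19 = 0.845.

0.845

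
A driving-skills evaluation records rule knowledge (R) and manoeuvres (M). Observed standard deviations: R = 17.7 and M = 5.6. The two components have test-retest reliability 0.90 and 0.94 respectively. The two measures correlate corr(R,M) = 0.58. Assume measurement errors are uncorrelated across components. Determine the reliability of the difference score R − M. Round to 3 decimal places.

Var(R−M) = 17.7² + 5.6² − 2·17.7·5.6·0.58 = 344.65 − 114.979 = 229.671.
Because errors are independent across components, Cov(Tᵢ,Tⱼ) = Cov(Xᵢ,Xⱼ); the off-diagonal part of the true-score variance is the same as above.
True-score variance = [17.7²·0.90 + 5.6²·0.94] − 114.979 = 311.439 − 114.979 = 196.46.
Reliability = 196.46 / 229.671 = 0.855.

0.855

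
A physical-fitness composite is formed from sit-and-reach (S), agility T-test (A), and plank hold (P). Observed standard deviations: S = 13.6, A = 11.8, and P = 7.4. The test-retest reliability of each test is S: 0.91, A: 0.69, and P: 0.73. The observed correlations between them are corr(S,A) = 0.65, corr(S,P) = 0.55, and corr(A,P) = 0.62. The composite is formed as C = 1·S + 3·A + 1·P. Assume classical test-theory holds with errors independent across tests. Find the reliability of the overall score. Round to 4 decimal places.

Var(C) = 13.6² + 3²·11.8² + 7.4² + 2·[3·13.6·11.8·0.65 + 13.6·7.4·0.55 + 3·11.8·7.4·0.62] = 1492.88 + 1061.41 = 2554.29.
Under uncorrelated errors the observed covariances equal the true-score covariances, so only the own-variance terms attenuate.
True-score variance = [13.6²·0.91 + 3²·11.8²·0.69 + 7.4²·0.73] + 1061.41 = 1072.97 + 1061.41 = 2134.38.
Reliability = 2134.38 / 2554.29 = 0.8356.

0.8356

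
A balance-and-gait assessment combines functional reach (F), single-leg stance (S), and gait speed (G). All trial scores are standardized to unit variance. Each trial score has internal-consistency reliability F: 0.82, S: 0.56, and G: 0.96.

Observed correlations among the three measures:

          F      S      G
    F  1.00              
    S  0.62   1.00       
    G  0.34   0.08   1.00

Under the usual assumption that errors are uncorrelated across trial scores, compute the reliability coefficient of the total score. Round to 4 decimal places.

Var(F+S+G) = 3 + 2·[0.62 + 0.34 + 0.08] = 3 + 2.08 = 5.08.
Under uncorrelated errors the observed covariances equal the true-score covariances, so only the own-variance terms attenuate.
True-score variance = [0.82 + 0.56 + 0.96] + 2.08 = 2.34 + 2.08 = 4.42.
Reliability = 4.42 / 5.08 = 0.8701.

0.8701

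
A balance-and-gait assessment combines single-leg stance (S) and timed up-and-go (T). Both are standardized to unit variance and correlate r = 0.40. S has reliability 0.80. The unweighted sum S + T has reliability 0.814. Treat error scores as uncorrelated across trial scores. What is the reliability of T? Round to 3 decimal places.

Var(S+T) = 2 + 2·0.40 = 2.800.
True-score variance = ρ_S + ρ_T + 2·0.40, so 0.814 = (0.80 + ρ_T + 0.80) / 2.800.
ρ_T = 0.814·2.800 − 0.80 − 0.80 = 0.679.

0.679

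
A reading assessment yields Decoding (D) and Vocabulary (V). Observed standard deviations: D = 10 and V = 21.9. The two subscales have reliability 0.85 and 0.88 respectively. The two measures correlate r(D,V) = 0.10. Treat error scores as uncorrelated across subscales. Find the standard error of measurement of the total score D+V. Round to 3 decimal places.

8.518

Var(total) = 579.61 + 43.8 = 623.41.
True-score variance = 507.057 + 43.8 = 550.857, so reliability = 0.8836.
Error variance = 623.41 − 550.857 = 72.5532; SEM = √72.5532 = 8.518.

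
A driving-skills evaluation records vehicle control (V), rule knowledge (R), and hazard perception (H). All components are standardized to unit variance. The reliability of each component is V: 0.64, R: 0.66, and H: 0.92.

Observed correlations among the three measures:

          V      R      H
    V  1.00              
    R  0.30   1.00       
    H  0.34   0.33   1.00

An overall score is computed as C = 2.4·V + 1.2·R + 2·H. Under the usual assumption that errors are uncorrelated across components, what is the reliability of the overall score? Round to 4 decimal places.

Var(C) = 2.4² + 1.2² + 2² + 2·[2.88·0.30 + 4.8·0.34 + 2.4·0.33] = 11.2 + 6.576 = 17.776.
With uncorrelated errors the cross-covariances are all true-score covariance, so they carry over unchanged; only the diagonal terms shrink to ρᵢσᵢ².
True-score variance = [2.4²·0.64 + 1.2²·0.66 + 2²·0.92] + 6.576 = 8.3168 + 6.576 = 14.8928.
Reliability = 14.8928 / 17.776 = 0.8378.

0.8378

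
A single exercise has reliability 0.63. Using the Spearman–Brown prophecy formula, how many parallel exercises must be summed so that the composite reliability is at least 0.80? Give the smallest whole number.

k ≥ ρ*(1−ρ₁)/(ρ₁(1−ρ*)) = 0.80·0.37 / (0.63·0.20) = 2.349.
Smallest integer k = 3.

3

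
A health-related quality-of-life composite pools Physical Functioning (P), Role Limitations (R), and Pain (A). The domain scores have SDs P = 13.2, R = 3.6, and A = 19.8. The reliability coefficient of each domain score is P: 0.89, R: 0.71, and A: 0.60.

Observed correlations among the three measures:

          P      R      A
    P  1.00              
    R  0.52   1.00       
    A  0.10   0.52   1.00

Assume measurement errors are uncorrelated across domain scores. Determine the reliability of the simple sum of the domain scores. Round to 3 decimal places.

Var(P+R+A) = 13.2² + 3.6² + 19.8² + 2·[13.2·3.6·0.52 + 13.2·19.8·0.10 + 3.6·19.8·0.52] = 579.24 + 175.824 = 755.064.
Because errors are independent across components, Cov(Tᵢ,Tⱼ) = Cov(Xᵢ,Xⱼ); the off-diagonal part of the true-score variance is the same as above.
True-score variance = [13.2²·0.89 + 3.6²·0.71 + 19.8²·0.60] + 175.824 = 399.499 + 175.824 = 575.323.
Reliability = 575.323 / 755.064 = 0.762.

0.762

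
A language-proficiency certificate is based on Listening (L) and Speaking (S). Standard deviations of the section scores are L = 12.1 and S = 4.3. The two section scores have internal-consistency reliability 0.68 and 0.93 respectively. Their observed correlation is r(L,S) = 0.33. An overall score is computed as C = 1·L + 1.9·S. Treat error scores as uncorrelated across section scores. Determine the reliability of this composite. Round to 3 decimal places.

0.815

Var(C) = 12.1² + 1.9²·4.3² + 2·[1.9·12.1·4.3·0.33] = 213.159 + 65.2456 = 278.405.
Because errors are independent across components, Cov(Tᵢ,Tⱼ) = Cov(Xᵢ,Xⱼ); the off-diagonal part of the true-score variance is the same as above.
True-score variance = [12.1²·0.68 + 1.9²·4.3²·0.93] + 65.2456 = 161.635 + 65.2456 = 226.881.
Reliability = 226.881 / 278.405 = 0.815.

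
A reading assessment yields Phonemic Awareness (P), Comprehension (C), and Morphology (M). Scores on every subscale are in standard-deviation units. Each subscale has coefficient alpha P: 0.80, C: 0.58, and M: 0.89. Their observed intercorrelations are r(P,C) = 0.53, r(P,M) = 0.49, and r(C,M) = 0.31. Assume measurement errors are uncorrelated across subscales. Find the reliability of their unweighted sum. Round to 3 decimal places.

Var(P+C+M) = 3 + 2·[0.53 + 0.49 + 0.31] = 3 + 2.66 = 5.66.
Because errors are independent across components, Cov(Tᵢ,Tⱼ) = Cov(Xᵢ,Xⱼ); the off-diagonal part of the true-score variance is the same as above.
True-score variance = [0.80 + 0.58 + 0.89] + 2.66 = 2.27 + 2.66 = 4.93.
Reliability = 4.93 / 5.66 = 0.871.

0.871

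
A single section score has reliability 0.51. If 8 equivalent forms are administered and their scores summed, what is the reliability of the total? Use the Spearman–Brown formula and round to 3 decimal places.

0.893

ρ_k = kρ / (1 + (k−1)ρ) = 8·0.51 / (1 + 7·0.51) = 4.080 / 4.570 = 0.893.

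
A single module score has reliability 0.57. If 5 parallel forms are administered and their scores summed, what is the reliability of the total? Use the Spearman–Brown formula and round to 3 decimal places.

ρ_k = kρ / (1 + (k−1)ρ) = 5·0.57 / (1 + 4·0.57) = 2.850 / 3.280 = 0.869.

0.869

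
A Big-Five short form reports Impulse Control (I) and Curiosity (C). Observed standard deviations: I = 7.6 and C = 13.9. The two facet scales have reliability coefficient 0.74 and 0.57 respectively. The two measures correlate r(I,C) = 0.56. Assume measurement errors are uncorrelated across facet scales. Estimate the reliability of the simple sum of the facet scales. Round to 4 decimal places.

0.7344

Var(I+C) = 7.6² + 13.9² + 2·[7.6·13.9·0.56] = 250.97 + 118.317 = 369.287.
Under uncorrelated errors the observed covariances equal the true-score covariances, so only the own-variance terms attenuate.
True-score variance = [7.6²·0.74 + 13.9²·0.57] + 118.317 = 152.872 + 118.317 = 271.189.
Reliability = 271.189 / 369.287 = 0.7344.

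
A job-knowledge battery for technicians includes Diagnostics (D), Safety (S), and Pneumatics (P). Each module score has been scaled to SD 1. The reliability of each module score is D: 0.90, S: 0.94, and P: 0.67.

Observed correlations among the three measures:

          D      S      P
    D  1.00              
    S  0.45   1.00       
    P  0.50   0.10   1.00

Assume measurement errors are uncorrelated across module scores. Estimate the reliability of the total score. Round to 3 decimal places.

Var(D+S+P) = 3 + 2·[0.45 + 0.50 + 0.10] = 3 + 2.1 = 5.1.
With uncorrelated errors the cross-covariances are all true-score covariance, so they carry over unchanged; only the diagonal terms shrink to ρᵢσᵢ².
True-score variance = [0.90 + 0.94 + 0.67] + 2.1 = 2.51 + 2.1 = 4.61.
Reliability = 4.61 / 5.1 = 0.904.

0.904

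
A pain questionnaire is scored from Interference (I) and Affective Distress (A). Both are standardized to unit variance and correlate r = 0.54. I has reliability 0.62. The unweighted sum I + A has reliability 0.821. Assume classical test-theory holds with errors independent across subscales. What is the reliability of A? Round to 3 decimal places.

Var(I+A) = 2 + 2·0.54 = 3.080.
True-score variance = ρ_I + ρ_A + 2·0.54, so 0.821 = (0.62 + ρ_A + 1.08) / 3.080.
ρ_A = 0.821·3.080 − 0.62 − 1.08 = 0.829.

0.829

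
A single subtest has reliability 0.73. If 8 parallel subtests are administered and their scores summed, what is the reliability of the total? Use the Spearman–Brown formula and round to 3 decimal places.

0.956

ρ_k = kρ / (1 + (k−1)ρ) = 8·0.73 / (1 + 7·0.73) = 5.840 / 6.110 = 0.956.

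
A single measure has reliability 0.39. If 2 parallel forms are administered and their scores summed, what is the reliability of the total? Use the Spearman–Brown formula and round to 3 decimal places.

0.561

ρ_k = kρ / (1 + (k−1)ρ) = 2·0.39 / (1 + 1·0.39) = 0.780 / 1.390 = 0.561.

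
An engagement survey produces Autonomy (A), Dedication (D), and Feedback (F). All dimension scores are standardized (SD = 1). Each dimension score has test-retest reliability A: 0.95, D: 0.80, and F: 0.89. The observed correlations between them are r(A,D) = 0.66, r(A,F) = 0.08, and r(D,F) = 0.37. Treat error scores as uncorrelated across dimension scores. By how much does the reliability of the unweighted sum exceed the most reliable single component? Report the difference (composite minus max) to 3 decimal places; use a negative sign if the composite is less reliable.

Var(sum) = 3 + 2.22 = 5.22; true-score variance = 2.64 + 2.22 = 4.86; composite reliability = 0.9310.
Max component reliability = 0.9500.
Difference = 0.9310 − 0.9500 = -0.019.

-0.019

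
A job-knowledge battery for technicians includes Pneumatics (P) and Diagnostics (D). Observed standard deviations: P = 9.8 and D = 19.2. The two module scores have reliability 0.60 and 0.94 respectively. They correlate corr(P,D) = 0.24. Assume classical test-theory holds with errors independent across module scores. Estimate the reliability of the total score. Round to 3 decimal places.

0.891

Var(P+D) = 9.8² + 19.2² + 2·[9.8·19.2·0.24] = 464.68 + 90.3168 = 554.997.
Because errors are independent across components, Cov(Tᵢ,Tⱼ) = Cov(Xᵢ,Xⱼ); the off-diagonal part of the true-score variance is the same as above.
True-score variance = [9.8²·0.60 + 19.2²·0.94] + 90.3168 = 404.146 + 90.3168 = 494.462.
Reliability = 494.462 / 554.997 = 0.891.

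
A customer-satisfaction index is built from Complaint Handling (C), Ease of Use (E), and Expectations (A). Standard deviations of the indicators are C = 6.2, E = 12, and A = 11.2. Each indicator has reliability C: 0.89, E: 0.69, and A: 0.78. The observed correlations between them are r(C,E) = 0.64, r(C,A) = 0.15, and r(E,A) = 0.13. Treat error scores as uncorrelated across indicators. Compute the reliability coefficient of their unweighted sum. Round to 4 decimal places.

Var(C+E+A) = 6.2² + 12² + 11.2² + 2·[6.2·12·0.64 + 6.2·11.2·0.15 + 12·11.2·0.13] = 307.88 + 151.008 = 458.888.
With uncorrelated errors the cross-covariances are all true-score covariance, so they carry over unchanged; only the diagonal terms shrink to ρᵢσᵢ².
True-score variance = [6.2²·0.89 + 12²·0.69 + 11.2²·0.78] + 151.008 = 231.415 + 151.008 = 382.423.
Reliability = 382.423 / 458.888 = 0.8334.

0.8334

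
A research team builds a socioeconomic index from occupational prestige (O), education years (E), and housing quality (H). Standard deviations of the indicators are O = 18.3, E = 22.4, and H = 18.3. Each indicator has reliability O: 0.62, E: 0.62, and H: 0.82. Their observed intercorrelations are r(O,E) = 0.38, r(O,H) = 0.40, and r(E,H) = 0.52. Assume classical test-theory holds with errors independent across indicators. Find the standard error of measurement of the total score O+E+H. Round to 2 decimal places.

19.45

Var(total) = 1171.54 + 1005.77 = 2177.31.
True-score variance = 793.333 + 1005.77 = 1799.1, so reliability = 0.8263.
Error variance = 2177.31 − 1799.1 = 378.207; SEM = √378.207 = 19.45.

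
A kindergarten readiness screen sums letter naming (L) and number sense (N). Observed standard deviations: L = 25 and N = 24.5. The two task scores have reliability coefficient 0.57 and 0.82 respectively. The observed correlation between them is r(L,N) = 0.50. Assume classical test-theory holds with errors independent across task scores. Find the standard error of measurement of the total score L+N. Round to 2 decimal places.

19.41

Var(total) = 1225.25 + 612.5 = 1837.75.
True-score variance = 848.455 + 612.5 = 1460.95, so reliability = 0.7950.
Error variance = 1837.75 − 1460.95 = 376.795; SEM = √376.795 = 19.41.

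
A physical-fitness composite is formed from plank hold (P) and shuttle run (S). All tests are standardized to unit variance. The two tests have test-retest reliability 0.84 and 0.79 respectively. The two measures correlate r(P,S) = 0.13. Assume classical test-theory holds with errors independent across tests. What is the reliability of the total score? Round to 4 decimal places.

Var(P+S) = 2 + 2·[0.13] = 2 + 0.26 = 2.26.
With uncorrelated errors the cross-covariances are all true-score covariance, so they carry over unchanged; only the diagonal terms shrink to ρᵢσᵢ².
True-score variance = [0.84 + 0.79] + 0.26 = 1.63 + 0.26 = 1.89.
Reliability = 1.89 / 2.26 = 0.8363.

0.8363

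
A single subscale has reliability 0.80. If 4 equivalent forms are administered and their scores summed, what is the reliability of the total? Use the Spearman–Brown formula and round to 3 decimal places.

ρ_k = kρ / (1 + (k−1)ρ) = 4·0.80 / (1 + 3·0.80) = 3.200 / 3.400 = 0.941.

0.941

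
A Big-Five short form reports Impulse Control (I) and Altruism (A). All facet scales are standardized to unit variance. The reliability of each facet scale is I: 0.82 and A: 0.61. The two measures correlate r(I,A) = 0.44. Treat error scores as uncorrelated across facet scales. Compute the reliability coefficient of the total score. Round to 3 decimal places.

Var(I+A) = 2 + 2·[0.44] = 2 + 0.88 = 2.88.
With uncorrelated errors the cross-covariances are all true-score covariance, so they carry over unchanged; only the diagonal terms shrink to ρᵢσᵢ².
True-score variance = [0.82 + 0.61] + 0.88 = 1.43 + 0.88 = 2.31.
Reliability = 2.31 / 2.88 = 0.802.

0.802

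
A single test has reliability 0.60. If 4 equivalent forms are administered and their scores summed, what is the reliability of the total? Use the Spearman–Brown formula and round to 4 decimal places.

ρ_k = kρ / (1 + (k−1)ρ) = 4·0.60 / (1 + 3·0.60) = 2.400 / 2.800 = 0.8571.

0.8571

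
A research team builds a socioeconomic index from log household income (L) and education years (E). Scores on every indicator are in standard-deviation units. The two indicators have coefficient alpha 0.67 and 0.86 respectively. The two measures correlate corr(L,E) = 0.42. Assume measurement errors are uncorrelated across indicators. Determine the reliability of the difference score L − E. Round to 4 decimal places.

0.5948

Var(L−E) = 1 + 1 − 2·0.42 = 2 − 0.84 = 1.16.
Under uncorrelated errors the observed covariances equal the true-score covariances, so only the own-variance terms attenuate.
True-score variance = [0.67 + 0.86] − 0.84 = 1.53 − 0.84 = 0.69.
Reliability = 0.69 / 1.16 = 0.5948.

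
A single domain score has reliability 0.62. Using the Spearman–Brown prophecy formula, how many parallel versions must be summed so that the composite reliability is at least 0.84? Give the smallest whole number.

4

k ≥ ρ*(1−ρ₁)/(ρ₁(1−ρ*)) = 0.84·0.38 / (0.62·0.16) = 3.218.
Smallest integer k = 4.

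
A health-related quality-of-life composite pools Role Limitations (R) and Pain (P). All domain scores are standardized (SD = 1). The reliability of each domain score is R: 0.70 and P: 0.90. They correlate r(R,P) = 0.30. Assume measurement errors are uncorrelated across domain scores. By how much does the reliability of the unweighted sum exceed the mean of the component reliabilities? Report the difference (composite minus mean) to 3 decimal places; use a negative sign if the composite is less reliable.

Var(sum) = 2 + 0.6 = 2.6; true-score variance = 1.6 + 0.6 = 2.2; composite reliability = 0.8462.
Mean component reliability = 0.8000.
Difference = 0.8462 − 0.8000 = 0.046.

0.046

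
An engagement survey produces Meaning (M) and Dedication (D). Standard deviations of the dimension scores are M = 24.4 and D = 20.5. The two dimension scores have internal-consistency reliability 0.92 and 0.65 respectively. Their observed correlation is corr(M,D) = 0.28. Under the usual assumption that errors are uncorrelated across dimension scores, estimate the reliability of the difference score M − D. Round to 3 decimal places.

0.735

Var(M−D) = 24.4² + 20.5² − 2·24.4·20.5·0.28 = 1015.61 − 280.112 = 735.498.
With uncorrelated errors the cross-covariances are all true-score covariance, so they carry over unchanged; only the diagonal terms shrink to ρᵢσᵢ².
True-score variance = [24.4²·0.92 + 20.5²·0.65] − 280.112 = 820.894 − 280.112 = 540.782.
Reliability = 540.782 / 735.498 = 0.735.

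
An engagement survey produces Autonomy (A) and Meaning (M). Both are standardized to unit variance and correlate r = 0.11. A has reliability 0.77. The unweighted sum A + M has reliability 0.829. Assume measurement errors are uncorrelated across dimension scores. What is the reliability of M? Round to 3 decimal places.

Var(A+M) = 2 + 2·0.11 = 2.220.
True-score variance = ρ_A + ρ_M + 2·0.11, so 0.829 = (0.77 + ρ_M + 0.22) / 2.220.
ρ_M = 0.829·2.220 − 0.77 − 0.22 = 0.850.

0.850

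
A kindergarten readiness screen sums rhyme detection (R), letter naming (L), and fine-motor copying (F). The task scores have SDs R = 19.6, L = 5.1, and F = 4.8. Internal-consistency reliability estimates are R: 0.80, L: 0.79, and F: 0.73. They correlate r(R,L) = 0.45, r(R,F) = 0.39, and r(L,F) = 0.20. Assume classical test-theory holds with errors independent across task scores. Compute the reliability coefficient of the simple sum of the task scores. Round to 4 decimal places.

Var(R+L+F) = 19.6² + 5.1² + 4.8² + 2·[19.6·5.1·0.45 + 19.6·4.8·0.39 + 5.1·4.8·0.20] = 433.21 + 173.138 = 606.348.
With uncorrelated errors the cross-covariances are all true-score covariance, so they carry over unchanged; only the diagonal terms shrink to ρᵢσᵢ².
True-score variance = [19.6²·0.80 + 5.1²·0.79 + 4.8²·0.73] + 173.138 = 344.695 + 173.138 = 517.834.
Reliability = 517.834 / 606.348 = 0.8540.

0.8540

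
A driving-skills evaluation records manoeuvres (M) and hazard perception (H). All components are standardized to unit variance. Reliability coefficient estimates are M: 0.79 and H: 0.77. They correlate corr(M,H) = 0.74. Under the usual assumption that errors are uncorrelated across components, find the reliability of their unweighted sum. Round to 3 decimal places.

Var(M+H) = 2 + 2·[0.74] = 2 + 1.48 = 3.48.
Under uncorrelated errors the observed covariances equal the true-score covariances, so only the own-variance terms attenuate.
True-score variance = [0.79 + 0.77] + 1.48 = 1.56 + 1.48 = 3.04.
Reliability = 3.04 / 3.48 = 0.874.

0.874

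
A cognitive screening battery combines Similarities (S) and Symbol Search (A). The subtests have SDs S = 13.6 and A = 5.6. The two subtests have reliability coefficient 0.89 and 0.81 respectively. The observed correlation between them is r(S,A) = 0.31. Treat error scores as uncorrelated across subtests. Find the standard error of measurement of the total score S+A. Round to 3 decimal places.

Var(total) = 216.32 + 47.2192 = 263.539.
True-score variance = 190.016 + 47.2192 = 237.235, so reliability = 0.9002.
Error variance = 263.539 − 237.235 = 26.304; SEM = √26.304 = 5.129.

5.129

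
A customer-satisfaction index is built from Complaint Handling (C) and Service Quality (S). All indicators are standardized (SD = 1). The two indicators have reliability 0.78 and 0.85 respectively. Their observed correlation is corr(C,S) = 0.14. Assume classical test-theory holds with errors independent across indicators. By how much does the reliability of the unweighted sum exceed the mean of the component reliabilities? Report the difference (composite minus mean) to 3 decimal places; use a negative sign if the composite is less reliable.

0.023

Var(sum) = 2 + 0.28 = 2.28; true-score variance = 1.63 + 0.28 = 1.91; composite reliability = 0.8377.
Mean component reliability = 0.8150.
Difference = 0.8377 − 0.8150 = 0.023.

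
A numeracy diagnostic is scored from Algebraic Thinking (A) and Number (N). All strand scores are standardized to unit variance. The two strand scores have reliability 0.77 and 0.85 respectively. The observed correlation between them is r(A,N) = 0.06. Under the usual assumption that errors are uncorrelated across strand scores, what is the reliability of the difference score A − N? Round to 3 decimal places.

Var(A−N) = 1 + 1 − 2·0.06 = 2 − 0.12 = 1.88.
With uncorrelated errors the cross-covariances are all true-score covariance, so they carry over unchanged; only the diagonal terms shrink to ρᵢσᵢ².
True-score variance = [0.77 + 0.85] − 0.12 = 1.62 − 0.12 = 1.5.
Reliability = 1.5 / 1.88 = 0.798.

0.798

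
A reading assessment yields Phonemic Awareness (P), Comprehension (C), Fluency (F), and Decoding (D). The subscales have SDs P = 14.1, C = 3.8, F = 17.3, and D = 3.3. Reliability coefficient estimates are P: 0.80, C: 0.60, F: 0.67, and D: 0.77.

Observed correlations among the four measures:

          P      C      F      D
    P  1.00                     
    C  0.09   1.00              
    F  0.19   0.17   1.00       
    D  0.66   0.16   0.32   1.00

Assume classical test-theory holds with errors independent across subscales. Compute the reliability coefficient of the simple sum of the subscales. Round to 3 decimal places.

0.804

Var(P+C+F+D) = 14.1² + 3.8² + 17.3² + 3.3² + 2·[14.1·3.8·0.09 + 14.1·17.3·0.19 + 14.1·3.3·0.66 + 3.8·17.3·0.17 + 3.8·3.3·0.16 + 17.3·3.3·0.32] = 523.43 + 226.659 = 750.089.
Because errors are independent across components, Cov(Tᵢ,Tⱼ) = Cov(Xᵢ,Xⱼ); the off-diagonal part of the true-score variance is the same as above.
True-score variance = [14.1²·0.80 + 3.8²·0.60 + 17.3²·0.67 + 3.3²·0.77] + 226.659 = 376.622 + 226.659 = 603.281.
Reliability = 603.281 / 750.089 = 0.804.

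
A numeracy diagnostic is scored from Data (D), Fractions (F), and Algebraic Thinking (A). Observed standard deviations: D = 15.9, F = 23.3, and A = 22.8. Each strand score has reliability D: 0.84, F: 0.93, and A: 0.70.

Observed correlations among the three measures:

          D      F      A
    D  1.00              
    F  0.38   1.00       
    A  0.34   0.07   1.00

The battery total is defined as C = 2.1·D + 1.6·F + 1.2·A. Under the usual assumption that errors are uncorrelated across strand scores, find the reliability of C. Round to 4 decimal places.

0.8992

Var(C) = 2.1²·15.9² + 1.6²·23.3² + 1.2²·22.8² + 2·[3.36·15.9·23.3·0.38 + 2.52·15.9·22.8·0.34 + 1.92·23.3·22.8·0.07] = 3253.26 + 1710.04 = 4963.3.
Under uncorrelated errors the observed covariances equal the true-score covariances, so only the own-variance terms attenuate.
True-score variance = [2.1²·15.9²·0.84 + 1.6²·23.3²·0.93 + 1.2²·22.8²·0.70] + 1710.04 = 2753.02 + 1710.04 = 4463.06.
Reliability = 4463.06 / 4963.3 = 0.8992.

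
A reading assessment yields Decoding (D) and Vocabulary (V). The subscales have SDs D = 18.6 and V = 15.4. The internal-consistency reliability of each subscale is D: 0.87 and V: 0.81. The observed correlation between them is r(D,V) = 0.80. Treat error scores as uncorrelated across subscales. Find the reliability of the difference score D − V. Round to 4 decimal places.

Var(D−V) = 18.6² + 15.4² − 2·18.6·15.4·0.80 = 583.12 − 458.304 = 124.816.
With uncorrelated errors the cross-covariances are all true-score covariance, so they carry over unchanged; only the diagonal terms shrink to ρᵢσᵢ².
True-score variance = [18.6²·0.87 + 15.4²·0.81] − 458.304 = 493.085 − 458.304 = 34.7808.
Reliability = 34.7808 / 124.816 = 0.2787.

0.2787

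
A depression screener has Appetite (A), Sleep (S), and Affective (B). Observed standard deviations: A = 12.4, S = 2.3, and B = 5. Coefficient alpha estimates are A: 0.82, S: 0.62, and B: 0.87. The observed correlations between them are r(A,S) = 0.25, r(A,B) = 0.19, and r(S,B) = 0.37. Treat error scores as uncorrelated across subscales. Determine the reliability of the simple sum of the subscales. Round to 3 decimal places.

Var(A+S+B) = 12.4² + 2.3² + 5² + 2·[12.4·2.3·0.25 + 12.4·5·0.19 + 2.3·5·0.37] = 184.05 + 46.33 = 230.38.
Because errors are independent across components, Cov(Tᵢ,Tⱼ) = Cov(Xᵢ,Xⱼ); the off-diagonal part of the true-score variance is the same as above.
True-score variance = [12.4²·0.82 + 2.3²·0.62 + 5²·0.87] + 46.33 = 151.113 + 46.33 = 197.443.
Reliability = 197.443 / 230.38 = 0.857.

0.857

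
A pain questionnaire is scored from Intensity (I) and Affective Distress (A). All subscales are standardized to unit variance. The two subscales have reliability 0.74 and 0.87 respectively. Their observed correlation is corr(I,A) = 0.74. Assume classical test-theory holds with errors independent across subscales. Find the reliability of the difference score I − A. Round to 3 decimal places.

0.250

Var(I−A) = 1 + 1 − 2·0.74 = 2 − 1.48 = 0.52.
Because errors are independent across components, Cov(Tᵢ,Tⱼ) = Cov(Xᵢ,Xⱼ); the off-diagonal part of the true-score variance is the same as above.
True-score variance = [0.74 + 0.87] − 1.48 = 1.61 − 1.48 = 0.13.
Reliability = 0.13 / 0.52 = 0.250.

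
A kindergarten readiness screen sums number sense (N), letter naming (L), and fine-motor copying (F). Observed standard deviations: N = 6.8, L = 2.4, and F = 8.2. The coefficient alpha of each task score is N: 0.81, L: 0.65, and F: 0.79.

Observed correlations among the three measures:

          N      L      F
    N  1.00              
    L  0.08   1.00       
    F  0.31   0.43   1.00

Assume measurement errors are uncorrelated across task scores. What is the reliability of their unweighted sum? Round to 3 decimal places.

Var(N+L+F) = 6.8² + 2.4² + 8.2² + 2·[6.8·2.4·0.08 + 6.8·8.2·0.31 + 2.4·8.2·0.43] = 119.24 + 54.1072 = 173.347.
Under uncorrelated errors the observed covariances equal the true-score covariances, so only the own-variance terms attenuate.
True-score variance = [6.8²·0.81 + 2.4²·0.65 + 8.2²·0.79] + 54.1072 = 94.318 + 54.1072 = 148.425.
Reliability = 148.425 / 173.347 = 0.856.

0.856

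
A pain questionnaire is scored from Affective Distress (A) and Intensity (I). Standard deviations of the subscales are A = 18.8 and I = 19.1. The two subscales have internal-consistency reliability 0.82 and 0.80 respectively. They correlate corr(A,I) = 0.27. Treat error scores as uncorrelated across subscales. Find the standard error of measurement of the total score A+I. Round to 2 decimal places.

Var(total) = 718.25 + 193.903 = 912.153.
True-score variance = 581.669 + 193.903 = 775.572, so reliability = 0.8503.
Error variance = 912.153 − 775.572 = 136.581; SEM = √136.581 = 11.69.

11.69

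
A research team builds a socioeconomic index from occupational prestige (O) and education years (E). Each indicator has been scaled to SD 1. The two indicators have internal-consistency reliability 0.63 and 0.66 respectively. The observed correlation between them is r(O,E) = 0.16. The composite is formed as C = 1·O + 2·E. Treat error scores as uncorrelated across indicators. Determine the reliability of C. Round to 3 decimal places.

Var(C) = 1 + 2² + 2·[2·0.16] = 5 + 0.64 = 5.64.
With uncorrelated errors the cross-covariances are all true-score covariance, so they carry over unchanged; only the diagonal terms shrink to ρᵢσᵢ².
True-score variance = [0.63 + 2²·0.66] + 0.64 = 3.27 + 0.64 = 3.91.
Reliability = 3.91 / 5.64 = 0.693.

0.693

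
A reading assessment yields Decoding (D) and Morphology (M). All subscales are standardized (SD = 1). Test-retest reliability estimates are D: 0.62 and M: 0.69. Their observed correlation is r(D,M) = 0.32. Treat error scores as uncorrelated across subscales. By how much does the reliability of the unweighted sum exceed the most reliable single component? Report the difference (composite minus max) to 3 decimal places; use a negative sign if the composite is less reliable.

Var(sum) = 2 + 0.64 = 2.64; true-score variance = 1.31 + 0.64 = 1.95; composite reliability = 0.7386.
Max component reliability = 0.6900.
Difference = 0.7386 − 0.6900 = 0.049.

0.049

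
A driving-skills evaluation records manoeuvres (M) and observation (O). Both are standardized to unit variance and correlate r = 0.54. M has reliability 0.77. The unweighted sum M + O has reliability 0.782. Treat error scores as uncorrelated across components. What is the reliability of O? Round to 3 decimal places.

0.559

Var(M+O) = 2 + 2·0.54 = 3.080.
True-score variance = ρ_M + ρ_O + 2·0.54, so 0.782 = (0.77 + ρ_O + 1.08) / 3.080.
ρ_O = 0.782·3.080 − 0.77 − 1.08 = 0.559.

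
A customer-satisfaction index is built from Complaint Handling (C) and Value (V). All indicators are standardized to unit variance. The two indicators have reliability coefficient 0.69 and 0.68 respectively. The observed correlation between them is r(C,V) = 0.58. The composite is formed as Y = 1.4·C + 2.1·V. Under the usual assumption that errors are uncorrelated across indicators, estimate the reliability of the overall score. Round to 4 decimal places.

0.7936

Var(Y) = 1.4² + 2.1² + 2·[2.94·0.58] = 6.37 + 3.4104 = 9.7804.
Under uncorrelated errors the observed covariances equal the true-score covariances, so only the own-variance terms attenuate.
True-score variance = [1.4²·0.69 + 2.1²·0.68] + 3.4104 = 4.3512 + 3.4104 = 7.7616.
Reliability = 7.7616 / 9.7804 = 0.7936.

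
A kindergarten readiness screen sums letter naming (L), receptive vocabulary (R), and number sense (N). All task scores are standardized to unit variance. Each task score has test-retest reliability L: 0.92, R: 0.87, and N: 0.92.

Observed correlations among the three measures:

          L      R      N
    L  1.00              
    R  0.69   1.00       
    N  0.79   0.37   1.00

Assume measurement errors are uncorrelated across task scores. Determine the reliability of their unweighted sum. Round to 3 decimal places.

0.957

Var(L+R+N) = 3 + 2·[0.69 + 0.79 + 0.37] = 3 + 3.7 = 6.7.
Because errors are independent across components, Cov(Tᵢ,Tⱼ) = Cov(Xᵢ,Xⱼ); the off-diagonal part of the true-score variance is the same as above.
True-score variance = [0.92 + 0.87 + 0.92] + 3.7 = 2.71 + 3.7 = 6.41.
Reliability = 6.41 / 6.7 = 0.957.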